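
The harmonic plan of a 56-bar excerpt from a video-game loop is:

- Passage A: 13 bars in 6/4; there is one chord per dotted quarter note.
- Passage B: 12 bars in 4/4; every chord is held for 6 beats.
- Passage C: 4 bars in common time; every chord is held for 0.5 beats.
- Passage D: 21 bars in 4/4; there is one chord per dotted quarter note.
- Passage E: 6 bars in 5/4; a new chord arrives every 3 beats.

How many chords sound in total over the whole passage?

A: 13 bars × 6 beats = 78 beats; 1.5 beats/chord → 52 chords.
B: 12 bars × 4 beats = 48 beats; 6 beats/chord → 8 chords.
C: 4 bars × 4 beats = 16 beats; 0.5 beats/chord → 32 chords.
D: 21 bars × 4 beats = 84 beats; 1.5 beats/chord → 56 chords.
E: 6 bars × 5 beats = 30 beats; 3 beats/chord → 10 chords.
Total: 52 + 8 + 32 + 56 + 10 = 158.

158 chords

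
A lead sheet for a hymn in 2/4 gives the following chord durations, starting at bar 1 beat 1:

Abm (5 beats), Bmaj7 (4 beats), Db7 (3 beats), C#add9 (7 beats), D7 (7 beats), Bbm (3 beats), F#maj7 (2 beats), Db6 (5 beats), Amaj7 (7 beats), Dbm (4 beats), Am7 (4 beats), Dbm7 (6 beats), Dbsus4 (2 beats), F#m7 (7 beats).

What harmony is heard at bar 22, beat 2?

Dbm

Beat 2 of bar 22 is beat (22−1)×2 + 2 = 44 overall.
Running totals: Abm ends at 5, Bmaj7 ends at 9, Db7 ends at 12, C#add9 ends at 19, D7 ends at 26, Bbm ends at 29, F#maj7 ends at 31, Db6 ends at 36, Amaj7 ends at 43, Dbm ends at 47.
Beat 44 falls within Dbm.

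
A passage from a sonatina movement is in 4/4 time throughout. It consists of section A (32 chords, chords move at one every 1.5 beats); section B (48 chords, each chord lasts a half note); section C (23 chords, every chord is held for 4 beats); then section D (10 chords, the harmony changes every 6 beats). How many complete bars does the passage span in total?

A: 32 × 1.5 = 48 beats = 12 bars.
B: 48 × 2 = 96 beats = 24 bars.
C: 23 × 4 = 92 beats = 23 bars.
D: 10 × 6 = 60 beats = 15 bars.
Total: 12 + 24 + 23 + 15 = 74 bars.

74 bars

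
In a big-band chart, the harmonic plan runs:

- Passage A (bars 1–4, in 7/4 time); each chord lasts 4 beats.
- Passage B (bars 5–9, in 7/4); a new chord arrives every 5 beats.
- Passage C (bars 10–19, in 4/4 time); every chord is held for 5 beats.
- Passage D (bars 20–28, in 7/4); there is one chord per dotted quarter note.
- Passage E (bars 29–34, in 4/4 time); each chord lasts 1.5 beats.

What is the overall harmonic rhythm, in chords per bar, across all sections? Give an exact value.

A: 4 bars of 7 beats is 28 beats; at 4 beats each that's 7 chords.
B: 5 bars of 7 beats is 35 beats; at 5 beats each that's 7 chords.
C: 10 bars of 4 beats is 40 beats; at 5 beats each that's 8 chords.
D: 9 bars of 7 beats is 63 beats; at 1.5 beats each that's 42 chords.
E: 6 bars of 4 beats is 24 beats; at 1.5 beats each that's 16 chords.
Overall: 80 chords over 34 bars → 80/34 = 40/17 chords per bar.

40/17 chords per bar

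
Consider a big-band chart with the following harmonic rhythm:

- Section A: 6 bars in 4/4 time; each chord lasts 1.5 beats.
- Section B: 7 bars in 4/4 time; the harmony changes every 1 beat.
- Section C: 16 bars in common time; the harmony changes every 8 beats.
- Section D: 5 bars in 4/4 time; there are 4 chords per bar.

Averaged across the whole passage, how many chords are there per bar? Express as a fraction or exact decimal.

A: 6 bars of 4 beats is 24 beats; at 1.5 beats each that's 16 chords.
B: 7 bars of 4 beats is 28 beats; at 1 beat each that's 28 chords.
C: 16 bars of 4 beats is 64 beats; at 8 beats each that's 8 chords.
D: 5 bars of 4 beats is 20 beats; at 1 beat each that's 20 chords.
Overall: 72 chords over 34 bars → 72/34 = 36/17 chords per bar.

36/17 chords per bar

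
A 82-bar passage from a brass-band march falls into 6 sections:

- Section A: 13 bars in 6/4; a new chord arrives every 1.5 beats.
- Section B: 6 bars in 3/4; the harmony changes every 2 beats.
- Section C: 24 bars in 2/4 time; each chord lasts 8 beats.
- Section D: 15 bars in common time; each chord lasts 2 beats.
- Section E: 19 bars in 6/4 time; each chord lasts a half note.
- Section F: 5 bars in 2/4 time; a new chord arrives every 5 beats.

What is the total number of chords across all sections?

A: 13·6 = 78 beats, 78/1.5 = 52 chords.
B: 6·3 = 18 beats, 18/2 = 9 chords.
C: 24·2 = 48 beats, 48/8 = 6 chords.
D: 15·4 = 60 beats, 60/2 = 30 chords.
E: 19·6 = 114 beats, 114/2 = 57 chords.
F: 5·2 = 10 beats, 10/5 = 2 chords.
Total: 52 + 9 + 6 + 30 + 57 + 2 = 156.

156 chords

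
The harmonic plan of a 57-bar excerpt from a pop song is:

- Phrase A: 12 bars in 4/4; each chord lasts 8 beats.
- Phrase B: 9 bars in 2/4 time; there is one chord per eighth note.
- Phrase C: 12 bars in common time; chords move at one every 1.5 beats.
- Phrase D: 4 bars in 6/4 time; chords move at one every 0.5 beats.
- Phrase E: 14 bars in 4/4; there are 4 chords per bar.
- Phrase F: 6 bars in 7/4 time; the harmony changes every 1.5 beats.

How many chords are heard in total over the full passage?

A: 12·4 = 48 beats, 48/8 = 6 chords.
B: 9·2 = 18 beats, 18/0.5 = 36 chords.
C: 12·4 = 48 beats, 48/1.5 = 32 chords.
D: 4·6 = 24 beats, 24/0.5 = 48 chords.
E: 14·4 = 56 beats, 56/1 = 56 chords.
F: 6·7 = 42 beats, 42/1.5 = 28 chords.
Total: 6 + 36 + 32 + 48 + 56 + 28 = 206.

206 chords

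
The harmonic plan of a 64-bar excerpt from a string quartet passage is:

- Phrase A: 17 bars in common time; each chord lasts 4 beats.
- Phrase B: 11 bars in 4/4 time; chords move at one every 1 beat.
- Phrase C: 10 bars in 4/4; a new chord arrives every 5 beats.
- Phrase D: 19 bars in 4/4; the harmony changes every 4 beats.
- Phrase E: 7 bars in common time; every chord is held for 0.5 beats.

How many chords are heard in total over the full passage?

144 chords

A has 68 beats and chords last 4 each, so 17 chords.
B has 44 beats and chords last 1 each, so 44 chords.
C has 40 beats and chords last 5 each, so 8 chords.
D has 76 beats and chords last 4 each, so 19 chords.
E has 28 beats and chords last 0.5 each, so 56 chords.
Total: 17 + 44 + 8 + 19 + 56 = 144.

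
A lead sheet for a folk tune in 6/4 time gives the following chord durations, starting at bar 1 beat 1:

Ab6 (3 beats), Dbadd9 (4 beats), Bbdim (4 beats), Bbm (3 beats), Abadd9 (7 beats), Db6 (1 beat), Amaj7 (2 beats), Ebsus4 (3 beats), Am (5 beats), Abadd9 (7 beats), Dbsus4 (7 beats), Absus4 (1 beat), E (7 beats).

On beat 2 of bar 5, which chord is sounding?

Beat 2 of bar 5 is beat (5−1)×6 + 2 = 26 overall.
Running totals: Ab6 ends at 3, Dbadd9 ends at 7, Bbdim ends at 11, Bbm ends at 14, Abadd9 ends at 21, Db6 ends at 22, Amaj7 ends at 24, Ebsus4 ends at 27.
Beat 26 falls within Ebsus4.

Ebsus4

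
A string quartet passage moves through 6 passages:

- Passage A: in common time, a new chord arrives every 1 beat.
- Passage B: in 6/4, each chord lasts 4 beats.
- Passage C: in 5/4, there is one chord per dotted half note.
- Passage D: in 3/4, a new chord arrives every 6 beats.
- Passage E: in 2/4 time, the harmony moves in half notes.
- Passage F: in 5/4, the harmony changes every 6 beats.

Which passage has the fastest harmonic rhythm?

A: 4 beats/bar ÷ 1 beat/chord = 4 chords/bar.
B: 6 beats/bar ÷ 4 beats/chord = 1.5 chords/bar.
C: 5 beats/bar ÷ 3 beats/chord = 5/3 chords/bar.
D: 3 beats/bar ÷ 6 beats/chord = 0.5 chords/bar.
E: 2 beats/bar ÷ 2 beats/chord = 1 chord/bar.
F: 5 beats/bar ÷ 6 beats/chord = 5/6 chords/bar.
Fastest is A at 4 chords/bar.

Passage A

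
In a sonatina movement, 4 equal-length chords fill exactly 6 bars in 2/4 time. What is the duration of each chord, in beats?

3 beats

6 bars × 2 beats/bar = 12 beats total.
12 beats ÷ 4 chords = 3 beats per chord.
(That is a dotted half note.)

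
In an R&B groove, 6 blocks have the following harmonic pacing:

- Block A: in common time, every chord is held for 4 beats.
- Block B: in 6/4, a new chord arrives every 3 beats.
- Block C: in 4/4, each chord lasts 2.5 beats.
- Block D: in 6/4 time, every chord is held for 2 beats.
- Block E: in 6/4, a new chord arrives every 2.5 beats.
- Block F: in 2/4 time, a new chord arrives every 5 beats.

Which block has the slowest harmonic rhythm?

Block F

A: 4 beats/bar ÷ 4 beats/chord = 1 chord/bar.
B: 6 beats/bar ÷ 3 beats/chord = 2 chords/bar.
C: 4 beats/bar ÷ 2.5 beats/chord = 1.6 chords/bar.
D: 6 beats/bar ÷ 2 beats/chord = 3 chords/bar.
E: 6 beats/bar ÷ 2.5 beats/chord = 2.4 chords/bar.
F: 2 beats/bar ÷ 5 beats/chord = 0.4 chords/bar.
Slowest is F at 0.4 chords/bar.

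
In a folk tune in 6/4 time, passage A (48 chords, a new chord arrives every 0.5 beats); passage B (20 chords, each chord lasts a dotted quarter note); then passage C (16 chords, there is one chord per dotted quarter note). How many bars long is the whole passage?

13 bars

A: 48 × 0.5 = 24 beats = 4 bars.
B: 20 × 1.5 = 30 beats = 5 bars.
C: 16 × 1.5 = 24 beats = 4 bars.
Total: 4 + 5 + 4 = 13 bars.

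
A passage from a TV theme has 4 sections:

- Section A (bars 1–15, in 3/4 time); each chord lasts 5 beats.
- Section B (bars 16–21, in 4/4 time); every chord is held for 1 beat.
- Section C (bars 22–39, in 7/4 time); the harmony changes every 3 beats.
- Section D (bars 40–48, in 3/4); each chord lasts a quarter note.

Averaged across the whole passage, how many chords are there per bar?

A: 15 bars of 3 beats is 45 beats; at 5 beats each that's 9 chords.
B: 6 bars of 4 beats is 24 beats; at 1 beat each that's 24 chords.
C: 18 bars of 7 beats is 126 beats; at 3 beats each that's 42 chords.
D: 9 bars of 3 beats is 27 beats; at 1 beat each that's 27 chords.
Overall: 102 chords over 48 bars → 102/48 = 2.125 chords per bar.

2.125 chords per bar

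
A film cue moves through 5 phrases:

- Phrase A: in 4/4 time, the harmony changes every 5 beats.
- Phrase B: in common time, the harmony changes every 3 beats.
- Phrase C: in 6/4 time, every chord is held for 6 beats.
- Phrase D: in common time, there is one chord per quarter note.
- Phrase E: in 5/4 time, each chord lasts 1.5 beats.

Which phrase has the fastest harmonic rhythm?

A: 4 beats/bar ÷ 5 beats/chord = 0.8 chords/bar.
B: 4 beats/bar ÷ 3 beats/chord = 4/3 chords/bar.
C: 6 beats/bar ÷ 6 beats/chord = 1 chord/bar.
D: 4 beats/bar ÷ 1 beat/chord = 4 chords/bar.
E: 5 beats/bar ÷ 1.5 beats/chord = 10/3 chords/bar.
Fastest is D at 4 chords/bar.

Phrase D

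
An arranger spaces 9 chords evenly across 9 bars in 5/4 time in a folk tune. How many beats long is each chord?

5 beats

9 bars × 5 beats/bar = 45 beats total.
45 beats ÷ 9 chords = 5 beats per chord.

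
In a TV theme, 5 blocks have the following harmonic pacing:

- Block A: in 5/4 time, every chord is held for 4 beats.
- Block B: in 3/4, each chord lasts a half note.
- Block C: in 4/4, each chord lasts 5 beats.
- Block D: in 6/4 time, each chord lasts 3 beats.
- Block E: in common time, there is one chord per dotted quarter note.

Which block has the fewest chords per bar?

Block C

A: 5/4 = 1.25 chords/bar.
B: 3/2 = 1.5 chords/bar.
C: 4/5 = 0.8 chords/bar.
D: 6/3 = 2 chords/bar.
E: 4/1.5 = 8/3 chords/bar.
Slowest is C at 0.8 chords/bar.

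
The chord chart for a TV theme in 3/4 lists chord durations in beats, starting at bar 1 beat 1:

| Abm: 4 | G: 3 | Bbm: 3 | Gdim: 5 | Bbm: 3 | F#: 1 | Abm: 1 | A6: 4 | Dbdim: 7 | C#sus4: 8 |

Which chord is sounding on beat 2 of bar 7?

Beat 2 of bar 7 is beat (7−1)×3 + 2 = 20 overall.
Running totals: Abm ends at 4, G ends at 7, Bbm ends at 10, Gdim ends at 15, Bbm ends at 18, F# ends at 19, Abm ends at 20.
Beat 20 falls within Abm.

Abm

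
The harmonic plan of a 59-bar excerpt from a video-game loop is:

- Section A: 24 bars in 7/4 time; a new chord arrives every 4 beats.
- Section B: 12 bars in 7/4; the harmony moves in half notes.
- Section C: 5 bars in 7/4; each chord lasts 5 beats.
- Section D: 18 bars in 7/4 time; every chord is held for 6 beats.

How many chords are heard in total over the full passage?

A: 24 bars × 7 beats = 168 beats; 4 beats/chord → 42 chords.
B: 12 bars × 7 beats = 84 beats; 2 beats/chord → 42 chords.
C: 5 bars × 7 beats = 35 beats; 5 beats/chord → 7 chords.
D: 18 bars × 7 beats = 126 beats; 6 beats/chord → 21 chords.
Total: 42 + 42 + 7 + 21 = 112.

112 chords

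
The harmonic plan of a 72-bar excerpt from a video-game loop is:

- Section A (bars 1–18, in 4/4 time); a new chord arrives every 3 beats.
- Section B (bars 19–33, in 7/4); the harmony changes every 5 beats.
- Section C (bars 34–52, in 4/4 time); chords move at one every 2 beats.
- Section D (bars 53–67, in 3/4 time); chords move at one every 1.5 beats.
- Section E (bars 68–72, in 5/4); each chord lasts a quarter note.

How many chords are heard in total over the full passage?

A has 72 beats and chords last 3 each, so 24 chords.
B has 105 beats and chords last 5 each, so 21 chords.
C has 76 beats and chords last 2 each, so 38 chords.
D has 45 beats and chords last 1.5 each, so 30 chords.
E has 25 beats and chords last 1 each, so 25 chords.
Total: 24 + 21 + 38 + 30 + 25 = 138.

138 chords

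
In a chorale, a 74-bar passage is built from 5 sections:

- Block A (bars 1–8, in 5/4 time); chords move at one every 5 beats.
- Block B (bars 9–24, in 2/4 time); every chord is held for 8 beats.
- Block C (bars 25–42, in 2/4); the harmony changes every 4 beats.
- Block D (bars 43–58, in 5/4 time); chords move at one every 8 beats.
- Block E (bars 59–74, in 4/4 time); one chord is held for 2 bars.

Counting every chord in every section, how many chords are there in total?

A: 8 bars × 5 beats = 40 beats; 5 beats/chord → 8 chords.
B: 16 bars × 2 beats = 32 beats; 8 beats/chord → 4 chords.
C: 18 bars × 2 beats = 36 beats; 4 beats/chord → 9 chords.
D: 16 bars × 5 beats = 80 beats; 8 beats/chord → 10 chords.
E: 16 bars × 4 beats = 64 beats; 8 beats/chord → 8 chords.
Total: 8 + 4 + 9 + 10 + 8 = 39.

39 chords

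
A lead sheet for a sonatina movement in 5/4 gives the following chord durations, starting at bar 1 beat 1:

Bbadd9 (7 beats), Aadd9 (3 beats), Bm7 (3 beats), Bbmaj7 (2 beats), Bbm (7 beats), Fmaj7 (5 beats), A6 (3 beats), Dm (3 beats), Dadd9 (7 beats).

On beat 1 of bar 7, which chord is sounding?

Dm

Beat 1 of bar 7 is beat (7−1)×5 + 1 = 31 overall.
Running totals: Bbadd9 ends at 7, Aadd9 ends at 10, Bm7 ends at 13, Bbmaj7 ends at 15, Bbm ends at 22, Fmaj7 ends at 27, A6 ends at 30, Dm ends at 33.
Beat 31 falls within Dm.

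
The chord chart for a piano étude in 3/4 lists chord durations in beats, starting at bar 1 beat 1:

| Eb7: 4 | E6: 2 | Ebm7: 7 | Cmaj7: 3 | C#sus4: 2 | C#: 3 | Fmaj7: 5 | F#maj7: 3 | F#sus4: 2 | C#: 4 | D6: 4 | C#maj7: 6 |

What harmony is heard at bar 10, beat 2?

Beat 2 of bar 10 is beat (10−1)×3 + 2 = 29 overall.
Running totals: Eb7 ends at 4, E6 ends at 6, Ebm7 ends at 13, Cmaj7 ends at 16, C#sus4 ends at 18, C# ends at 21, Fmaj7 ends at 26, F#maj7 ends at 29.
Beat 29 falls within F#maj7.

F#maj7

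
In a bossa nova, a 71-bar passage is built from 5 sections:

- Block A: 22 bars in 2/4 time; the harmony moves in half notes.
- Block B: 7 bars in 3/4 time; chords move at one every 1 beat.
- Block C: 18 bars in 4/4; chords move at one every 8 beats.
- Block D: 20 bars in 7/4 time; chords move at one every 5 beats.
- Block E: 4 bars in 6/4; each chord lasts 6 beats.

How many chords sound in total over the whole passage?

A has 44 beats and chords last 2 each, so 22 chords.
B has 21 beats and chords last 1 each, so 21 chords.
C has 72 beats and chords last 8 each, so 9 chords.
D has 140 beats and chords last 5 each, so 28 chords.
E has 24 beats and chords last 6 each, so 4 chords.
Total: 22 + 21 + 9 + 28 + 4 = 84.

84 chords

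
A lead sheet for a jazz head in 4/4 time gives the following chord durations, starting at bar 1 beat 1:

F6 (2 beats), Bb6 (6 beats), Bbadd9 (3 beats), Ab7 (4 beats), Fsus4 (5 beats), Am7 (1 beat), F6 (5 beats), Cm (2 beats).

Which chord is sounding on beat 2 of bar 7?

Beat 2 of bar 7 is beat (7−1)×4 + 2 = 26 overall.
Running totals: F6 ends at 2, Bb6 ends at 8, Bbadd9 ends at 11, Ab7 ends at 15, Fsus4 ends at 20, Am7 ends at 21, F6 ends at 26.
Beat 26 falls within F6.

F6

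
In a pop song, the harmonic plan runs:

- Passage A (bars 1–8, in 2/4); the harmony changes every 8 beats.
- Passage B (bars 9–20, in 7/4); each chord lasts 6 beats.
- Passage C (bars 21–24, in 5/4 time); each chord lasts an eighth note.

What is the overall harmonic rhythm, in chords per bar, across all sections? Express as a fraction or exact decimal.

A: 8 × 2 = 16 beats ÷ 8 = 2 chords.
B: 12 × 7 = 84 beats ÷ 6 = 14 chords.
C: 4 × 5 = 20 beats ÷ 0.5 = 40 chords.
Overall: 56 chords over 24 bars → 56/24 = 7/3 chords per bar.

7/3 chords per bar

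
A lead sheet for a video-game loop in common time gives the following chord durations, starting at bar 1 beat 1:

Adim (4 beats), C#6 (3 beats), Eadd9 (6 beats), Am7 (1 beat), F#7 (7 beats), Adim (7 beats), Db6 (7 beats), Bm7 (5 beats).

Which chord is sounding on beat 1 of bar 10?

Bm7

Beat 1 of bar 10 is beat (10−1)×4 + 1 = 37 overall.
Running totals: Adim ends at 4, C#6 ends at 7, Eadd9 ends at 13, Am7 ends at 14, F#7 ends at 21, Adim ends at 28, Db6 ends at 35, Bm7 ends at 40.
Beat 37 falls within Bm7.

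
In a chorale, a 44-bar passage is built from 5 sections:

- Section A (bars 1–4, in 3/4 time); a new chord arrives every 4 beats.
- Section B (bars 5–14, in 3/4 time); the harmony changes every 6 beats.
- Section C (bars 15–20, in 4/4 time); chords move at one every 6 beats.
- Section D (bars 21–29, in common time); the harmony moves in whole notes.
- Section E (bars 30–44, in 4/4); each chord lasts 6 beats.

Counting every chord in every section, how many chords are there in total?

A: 4 bars × 3 beats = 12 beats; 4 beats/chord → 3 chords.
B: 10 bars × 3 beats = 30 beats; 6 beats/chord → 5 chords.
C: 6 bars × 4 beats = 24 beats; 6 beats/chord → 4 chords.
D: 9 bars × 4 beats = 36 beats; 4 beats/chord → 9 chords.
E: 15 bars × 4 beats = 60 beats; 6 beats/chord → 10 chords.
Total: 3 + 5 + 4 + 9 + 10 = 31.

31 chords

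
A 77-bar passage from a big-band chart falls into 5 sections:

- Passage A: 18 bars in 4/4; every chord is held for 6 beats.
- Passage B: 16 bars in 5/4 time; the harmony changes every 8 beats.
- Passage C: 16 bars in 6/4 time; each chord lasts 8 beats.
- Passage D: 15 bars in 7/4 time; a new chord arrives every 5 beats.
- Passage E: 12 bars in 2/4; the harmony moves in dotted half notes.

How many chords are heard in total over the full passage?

63 chords

A: 18 bars × 4 beats = 72 beats; 6 beats/chord → 12 chords.
B: 16 bars × 5 beats = 80 beats; 8 beats/chord → 10 chords.
C: 16 bars × 6 beats = 96 beats; 8 beats/chord → 12 chords.
D: 15 bars × 7 beats = 105 beats; 5 beats/chord → 21 chords.
E: 12 bars × 2 beats = 24 beats; 3 beats/chord → 8 chords.
Total: 12 + 10 + 12 + 21 + 8 = 63.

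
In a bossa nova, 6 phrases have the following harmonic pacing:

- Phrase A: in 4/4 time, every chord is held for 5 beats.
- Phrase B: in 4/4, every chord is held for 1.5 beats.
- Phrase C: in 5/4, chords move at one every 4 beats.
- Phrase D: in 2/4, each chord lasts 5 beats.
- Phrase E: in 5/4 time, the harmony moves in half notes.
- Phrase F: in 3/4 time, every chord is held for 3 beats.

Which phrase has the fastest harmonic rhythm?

Phrase B

A: 4/5 = 0.8 chords/bar.
B: 4/1.5 = 8/3 chords/bar.
C: 5/4 = 1.25 chords/bar.
D: 2/5 = 0.4 chords/bar.
E: 5/2 = 2.5 chords/bar.
F: 3/3 = 1 chord/bar.
Fastest is B at 8/3 chords/bar.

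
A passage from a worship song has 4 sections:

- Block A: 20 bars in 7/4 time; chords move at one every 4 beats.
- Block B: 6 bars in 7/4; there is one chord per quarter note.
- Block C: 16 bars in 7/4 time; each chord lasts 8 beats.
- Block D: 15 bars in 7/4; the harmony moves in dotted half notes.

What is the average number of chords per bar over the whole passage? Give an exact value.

A: 20 bars of 7 beats is 140 beats; at 4 beats each that's 35 chords.
B: 6 bars of 7 beats is 42 beats; at 1 beat each that's 42 chords.
C: 16 bars of 7 beats is 112 beats; at 8 beats each that's 14 chords.
D: 15 bars of 7 beats is 105 beats; at 3 beats each that's 35 chords.
Overall: 126 chords over 57 bars → 126/57 = 42/19 chords per bar.

42/19 chords per bar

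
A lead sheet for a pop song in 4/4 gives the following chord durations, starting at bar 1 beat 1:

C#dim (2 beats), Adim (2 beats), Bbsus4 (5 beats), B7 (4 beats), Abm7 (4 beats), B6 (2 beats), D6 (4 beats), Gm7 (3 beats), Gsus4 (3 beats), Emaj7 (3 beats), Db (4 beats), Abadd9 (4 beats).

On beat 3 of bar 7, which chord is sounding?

Gsus4

Beat 3 of bar 7 is beat (7−1)×4 + 3 = 27 overall.
Running totals: C#dim ends at 2, Adim ends at 4, Bbsus4 ends at 9, B7 ends at 13, Abm7 ends at 17, B6 ends at 19, D6 ends at 23, Gm7 ends at 26, Gsus4 ends at 29.
Beat 27 falls within Gsus4.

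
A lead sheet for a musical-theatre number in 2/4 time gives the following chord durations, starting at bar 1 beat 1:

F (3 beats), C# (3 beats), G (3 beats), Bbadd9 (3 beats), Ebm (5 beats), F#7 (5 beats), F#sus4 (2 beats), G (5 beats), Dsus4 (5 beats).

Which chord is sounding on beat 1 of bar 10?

F#7

Beat 1 of bar 10 is beat (10−1)×2 + 1 = 19 overall.
Running totals: F ends at 3, C# ends at 6, G ends at 9, Bbadd9 ends at 12, Ebm ends at 17, F#7 ends at 22.
Beat 19 falls within F#7.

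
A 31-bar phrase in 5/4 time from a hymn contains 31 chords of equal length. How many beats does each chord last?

5 beats

31 bars × 5 beats/bar = 155 beats total.
155 beats ÷ 31 chords = 5 beats per chord.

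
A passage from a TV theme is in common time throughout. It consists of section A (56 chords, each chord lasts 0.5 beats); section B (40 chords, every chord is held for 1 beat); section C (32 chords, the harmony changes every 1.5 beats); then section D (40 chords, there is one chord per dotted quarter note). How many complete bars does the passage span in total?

A: 56 × 0.5 = 28 beats = 7 bars.
B: 40 × 1 = 40 beats = 10 bars.
C: 32 × 1.5 = 48 beats = 12 bars.
D: 40 × 1.5 = 60 beats = 15 bars.
Total: 7 + 10 + 12 + 15 = 44 bars.

44 bars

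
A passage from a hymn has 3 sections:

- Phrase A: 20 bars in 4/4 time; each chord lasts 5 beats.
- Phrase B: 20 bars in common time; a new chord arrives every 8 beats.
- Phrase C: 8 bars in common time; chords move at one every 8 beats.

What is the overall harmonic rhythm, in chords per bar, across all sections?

A: 20 bars of 4 beats is 80 beats; at 5 beats each that's 16 chords.
B: 20 bars of 4 beats is 80 beats; at 8 beats each that's 10 chords.
C: 8 bars of 4 beats is 32 beats; at 8 beats each that's 4 chords.
Overall: 30 chords over 48 bars → 30/48 = 0.625 chords per bar.

0.625 chords per bar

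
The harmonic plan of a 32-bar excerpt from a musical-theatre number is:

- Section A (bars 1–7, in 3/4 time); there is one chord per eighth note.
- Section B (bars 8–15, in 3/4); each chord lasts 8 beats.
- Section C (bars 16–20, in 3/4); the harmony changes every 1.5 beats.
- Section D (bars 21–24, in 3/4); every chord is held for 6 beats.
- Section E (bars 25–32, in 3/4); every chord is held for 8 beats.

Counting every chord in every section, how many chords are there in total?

A has 21 beats and chords last 0.5 each, so 42 chords.
B has 24 beats and chords last 8 each, so 3 chords.
C has 15 beats and chords last 1.5 each, so 10 chords.
D has 12 beats and chords last 6 each, so 2 chords.
E has 24 beats and chords last 8 each, so 3 chords.
Total: 42 + 3 + 10 + 2 + 3 = 60.

60 chords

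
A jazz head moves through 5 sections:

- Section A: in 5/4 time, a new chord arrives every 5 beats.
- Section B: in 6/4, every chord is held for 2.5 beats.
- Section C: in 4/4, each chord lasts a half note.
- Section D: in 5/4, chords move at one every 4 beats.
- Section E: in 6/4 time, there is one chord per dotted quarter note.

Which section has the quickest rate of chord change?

A: 5 beats/bar ÷ 5 beats/chord = 1 chord/bar.
B: 6 beats/bar ÷ 2.5 beats/chord = 2.4 chords/bar.
C: 4 beats/bar ÷ 2 beats/chord = 2 chords/bar.
D: 5 beats/bar ÷ 4 beats/chord = 1.25 chords/bar.
E: 6 beats/bar ÷ 1.5 beats/chord = 4 chords/bar.
Fastest is E at 4 chords/bar.

Section E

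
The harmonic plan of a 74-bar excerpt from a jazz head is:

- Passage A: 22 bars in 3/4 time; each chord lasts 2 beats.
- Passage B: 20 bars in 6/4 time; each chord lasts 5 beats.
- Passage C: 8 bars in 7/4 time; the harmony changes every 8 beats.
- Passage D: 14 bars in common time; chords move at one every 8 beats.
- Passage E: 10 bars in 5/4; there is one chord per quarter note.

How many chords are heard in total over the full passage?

121 chords

A has 66 beats and chords last 2 each, so 33 chords.
B has 120 beats and chords last 5 each, so 24 chords.
C has 56 beats and chords last 8 each, so 7 chords.
D has 56 beats and chords last 8 each, so 7 chords.
E has 50 beats and chords last 1 each, so 50 chords.
Total: 33 + 24 + 7 + 7 + 50 = 121.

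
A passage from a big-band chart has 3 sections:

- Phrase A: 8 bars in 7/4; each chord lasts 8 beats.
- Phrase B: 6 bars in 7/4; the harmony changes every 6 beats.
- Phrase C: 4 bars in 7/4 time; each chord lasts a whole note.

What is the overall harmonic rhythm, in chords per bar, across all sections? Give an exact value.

7/6 chords per bar

A: 8 bars of 7 beats is 56 beats; at 8 beats each that's 7 chords.
B: 6 bars of 7 beats is 42 beats; at 6 beats each that's 7 chords.
C: 4 bars of 7 beats is 28 beats; at 4 beats each that's 7 chords.
Overall: 21 chords over 18 bars → 21/18 = 7/6 chords per bar.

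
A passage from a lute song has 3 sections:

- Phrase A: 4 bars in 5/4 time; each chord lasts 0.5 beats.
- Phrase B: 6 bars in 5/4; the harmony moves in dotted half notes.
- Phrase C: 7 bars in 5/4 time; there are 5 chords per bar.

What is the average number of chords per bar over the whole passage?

A: 4 × 5 = 20 beats ÷ 0.5 = 40 chords.
B: 6 × 5 = 30 beats ÷ 3 = 10 chords.
C: 7 × 5 = 35 beats ÷ 1 = 35 chords.
Overall: 85 chords over 17 bars → 85/17 = 5 chords per bar.

5 chords per bar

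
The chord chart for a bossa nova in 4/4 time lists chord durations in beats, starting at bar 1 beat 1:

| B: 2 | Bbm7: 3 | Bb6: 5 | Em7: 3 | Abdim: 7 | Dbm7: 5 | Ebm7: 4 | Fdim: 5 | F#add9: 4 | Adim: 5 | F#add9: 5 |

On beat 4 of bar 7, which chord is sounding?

Beat 4 of bar 7 is beat (7−1)×4 + 4 = 28 overall.
Running totals: B ends at 2, Bbm7 ends at 5, Bb6 ends at 10, Em7 ends at 13, Abdim ends at 20, Dbm7 ends at 25, Ebm7 ends at 29.
Beat 28 falls within Ebm7.

Ebm7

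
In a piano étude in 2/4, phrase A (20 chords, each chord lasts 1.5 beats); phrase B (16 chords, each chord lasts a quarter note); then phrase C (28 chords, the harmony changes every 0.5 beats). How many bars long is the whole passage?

A: 20 × 1.5 = 30 beats = 15 bars.
B: 16 × 1 = 16 beats = 8 bars.
C: 28 × 0.5 = 14 beats = 7 bars.
Total: 15 + 8 + 7 = 30 bars.

30 bars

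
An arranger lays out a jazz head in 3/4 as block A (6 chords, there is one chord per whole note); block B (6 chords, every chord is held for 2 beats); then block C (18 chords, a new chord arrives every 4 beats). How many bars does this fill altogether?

A: 6 × 4 = 24 beats = 8 bars.
B: 6 × 2 = 12 beats = 4 bars.
C: 18 × 4 = 72 beats = 24 bars.
Total: 8 + 4 + 24 = 36 bars.

36 bars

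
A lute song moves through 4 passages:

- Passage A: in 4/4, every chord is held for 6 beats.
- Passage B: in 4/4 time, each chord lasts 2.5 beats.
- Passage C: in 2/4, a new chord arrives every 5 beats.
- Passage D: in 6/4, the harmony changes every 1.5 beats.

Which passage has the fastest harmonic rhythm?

A: 4 beats/bar ÷ 6 beats/chord = 2/3 chords/bar.
B: 4 beats/bar ÷ 2.5 beats/chord = 1.6 chords/bar.
C: 2 beats/bar ÷ 5 beats/chord = 0.4 chords/bar.
D: 6 beats/bar ÷ 1.5 beats/chord = 4 chords/bar.
Fastest is D at 4 chords/bar.

Passage D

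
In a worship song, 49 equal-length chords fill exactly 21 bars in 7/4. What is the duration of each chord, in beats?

21 bars × 7 beats/bar = 147 beats total.
147 beats ÷ 49 chords = 3 beats per chord.
(That is a dotted half note.)

3 beats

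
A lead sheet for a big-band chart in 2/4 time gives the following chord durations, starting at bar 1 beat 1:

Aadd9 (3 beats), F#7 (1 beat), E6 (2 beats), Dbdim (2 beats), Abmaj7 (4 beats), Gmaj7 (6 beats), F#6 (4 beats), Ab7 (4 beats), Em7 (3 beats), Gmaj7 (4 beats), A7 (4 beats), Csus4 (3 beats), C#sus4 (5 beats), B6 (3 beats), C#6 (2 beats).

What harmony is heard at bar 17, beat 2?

Beat 2 of bar 17 is beat (17−1)×2 + 2 = 34 overall.
Running totals: Aadd9 ends at 3, F#7 ends at 4, E6 ends at 6, Dbdim ends at 8, Abmaj7 ends at 12, Gmaj7 ends at 18, F#6 ends at 22, Ab7 ends at 26, Em7 ends at 29, Gmaj7 ends at 33, A7 ends at 37.
Beat 34 falls within A7.

A7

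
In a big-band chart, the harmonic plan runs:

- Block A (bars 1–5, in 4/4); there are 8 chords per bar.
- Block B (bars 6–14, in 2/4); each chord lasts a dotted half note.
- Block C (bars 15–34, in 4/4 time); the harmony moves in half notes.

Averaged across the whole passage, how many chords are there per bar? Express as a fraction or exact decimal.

A: 5 × 4 = 20 beats ÷ 0.5 = 40 chords.
B: 9 × 2 = 18 beats ÷ 3 = 6 chords.
C: 20 × 4 = 80 beats ÷ 2 = 40 chords.
Overall: 86 chords over 34 bars → 86/34 = 43/17 chords per bar.

43/17 chords per bar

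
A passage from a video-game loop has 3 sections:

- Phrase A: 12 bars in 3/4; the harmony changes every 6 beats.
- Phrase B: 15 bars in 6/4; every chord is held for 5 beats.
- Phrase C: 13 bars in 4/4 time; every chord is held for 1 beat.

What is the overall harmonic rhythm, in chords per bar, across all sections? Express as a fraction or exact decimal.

A: 12 bars of 3 beats is 36 beats; at 6 beats each that's 6 chords.
B: 15 bars of 6 beats is 90 beats; at 5 beats each that's 18 chords.
C: 13 bars of 4 beats is 52 beats; at 1 beat each that's 52 chords.
Overall: 76 chords over 40 bars → 76/40 = 1.9 chords per bar.

1.9 chords per bar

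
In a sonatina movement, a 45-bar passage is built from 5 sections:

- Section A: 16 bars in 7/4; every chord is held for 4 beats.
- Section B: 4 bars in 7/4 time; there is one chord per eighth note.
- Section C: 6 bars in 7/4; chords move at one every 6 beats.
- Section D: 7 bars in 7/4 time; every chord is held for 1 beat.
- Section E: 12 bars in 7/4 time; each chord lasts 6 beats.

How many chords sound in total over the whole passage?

A: 16·7 = 112 beats, 112/4 = 28 chords.
B: 4·7 = 28 beats, 28/0.5 = 56 chords.
C: 6·7 = 42 beats, 42/6 = 7 chords.
D: 7·7 = 49 beats, 49/1 = 49 chords.
E: 12·7 = 84 beats, 84/6 = 14 chords.
Total: 28 + 56 + 7 + 49 + 14 = 154.

154 chords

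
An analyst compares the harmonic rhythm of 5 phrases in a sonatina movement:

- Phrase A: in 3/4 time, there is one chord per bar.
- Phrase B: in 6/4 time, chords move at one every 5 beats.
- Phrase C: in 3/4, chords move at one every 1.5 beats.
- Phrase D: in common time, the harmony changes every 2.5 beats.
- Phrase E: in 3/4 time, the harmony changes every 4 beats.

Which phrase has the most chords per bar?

Phrase C

A: 3 beats/bar ÷ 3 beats/chord = 1 chord/bar.
B: 6 beats/bar ÷ 5 beats/chord = 1.2 chords/bar.
C: 3 beats/bar ÷ 1.5 beats/chord = 2 chords/bar.
D: 4 beats/bar ÷ 2.5 beats/chord = 1.6 chords/bar.
E: 3 beats/bar ÷ 4 beats/chord = 0.75 chords/bar.
Fastest is C at 2 chords/bar.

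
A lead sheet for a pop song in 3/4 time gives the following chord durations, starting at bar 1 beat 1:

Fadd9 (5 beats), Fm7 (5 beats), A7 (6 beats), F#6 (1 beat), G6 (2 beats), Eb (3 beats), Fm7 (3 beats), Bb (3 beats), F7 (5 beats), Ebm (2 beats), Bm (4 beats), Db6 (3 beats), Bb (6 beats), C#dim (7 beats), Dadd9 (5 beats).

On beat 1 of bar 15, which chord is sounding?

Bb

Beat 1 of bar 15 is beat (15−1)×3 + 1 = 43 overall.
Running totals: Fadd9 ends at 5, Fm7 ends at 10, A7 ends at 16, F#6 ends at 17, G6 ends at 19, Eb ends at 22, Fm7 ends at 25, Bb ends at 28, F7 ends at 33, Ebm ends at 35, Bm ends at 39, Db6 ends at 42, Bb ends at 48.
Beat 43 falls within Bb.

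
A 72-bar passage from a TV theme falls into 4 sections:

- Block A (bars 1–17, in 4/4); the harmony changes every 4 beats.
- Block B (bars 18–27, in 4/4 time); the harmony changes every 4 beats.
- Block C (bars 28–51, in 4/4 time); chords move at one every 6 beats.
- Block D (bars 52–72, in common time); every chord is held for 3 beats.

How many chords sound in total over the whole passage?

A: 17·4 = 68 beats, 68/4 = 17 chords.
B: 10·4 = 40 beats, 40/4 = 10 chords.
C: 24·4 = 96 beats, 96/6 = 16 chords.
D: 21·4 = 84 beats, 84/3 = 28 chords.
Total: 17 + 10 + 16 + 28 = 71.

71 chords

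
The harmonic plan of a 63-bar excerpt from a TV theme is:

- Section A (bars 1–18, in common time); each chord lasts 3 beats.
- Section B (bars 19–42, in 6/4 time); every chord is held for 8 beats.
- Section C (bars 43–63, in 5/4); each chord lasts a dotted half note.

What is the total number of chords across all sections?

A has 72 beats and chords last 3 each, so 24 chords.
B has 144 beats and chords last 8 each, so 18 chords.
C has 105 beats and chords last 3 each, so 35 chords.
Total: 24 + 18 + 35 = 77.

77 chords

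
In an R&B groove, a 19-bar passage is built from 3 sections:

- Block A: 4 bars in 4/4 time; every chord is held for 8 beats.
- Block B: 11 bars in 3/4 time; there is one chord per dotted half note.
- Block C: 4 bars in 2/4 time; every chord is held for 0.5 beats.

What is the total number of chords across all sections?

A: 4·4 = 16 beats, 16/8 = 2 chords.
B: 11·3 = 33 beats, 33/3 = 11 chords.
C: 4·2 = 8 beats, 8/0.5 = 16 chords.
Total: 2 + 11 + 16 = 29.

29 chords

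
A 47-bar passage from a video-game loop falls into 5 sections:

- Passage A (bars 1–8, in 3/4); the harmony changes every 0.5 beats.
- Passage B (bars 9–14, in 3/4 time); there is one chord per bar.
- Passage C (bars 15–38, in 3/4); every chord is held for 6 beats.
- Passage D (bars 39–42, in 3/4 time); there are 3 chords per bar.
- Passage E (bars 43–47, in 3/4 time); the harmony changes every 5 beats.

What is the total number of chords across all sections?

81 chords

A: 8·3 = 24 beats, 24/0.5 = 48 chords.
B: 6·3 = 18 beats, 18/3 = 6 chords.
C: 24·3 = 72 beats, 72/6 = 12 chords.
D: 4·3 = 12 beats, 12/1 = 12 chords.
E: 5·3 = 15 beats, 15/5 = 3 chords.
Total: 48 + 6 + 12 + 12 + 3 = 81.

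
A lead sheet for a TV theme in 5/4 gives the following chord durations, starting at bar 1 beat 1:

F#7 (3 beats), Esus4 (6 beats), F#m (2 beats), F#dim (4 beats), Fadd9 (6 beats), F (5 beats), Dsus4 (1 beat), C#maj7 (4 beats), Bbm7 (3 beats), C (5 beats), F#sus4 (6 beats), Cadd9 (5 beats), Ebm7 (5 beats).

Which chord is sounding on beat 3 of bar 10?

Cadd9

Beat 3 of bar 10 is beat (10−1)×5 + 3 = 48 overall.
Running totals: F#7 ends at 3, Esus4 ends at 9, F#m ends at 11, F#dim ends at 15, Fadd9 ends at 21, F ends at 26, Dsus4 ends at 27, C#maj7 ends at 31, Bbm7 ends at 34, C ends at 39, F#sus4 ends at 45, Cadd9 ends at 50.
Beat 48 falls within Cadd9.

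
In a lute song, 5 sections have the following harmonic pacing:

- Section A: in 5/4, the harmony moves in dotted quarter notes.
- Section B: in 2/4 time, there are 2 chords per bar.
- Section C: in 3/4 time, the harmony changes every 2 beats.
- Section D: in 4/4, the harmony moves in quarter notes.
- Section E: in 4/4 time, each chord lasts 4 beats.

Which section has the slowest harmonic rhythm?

Section E

A: 5/1.5 = 10/3 chords/bar.
B: 2/1 = 2 chords/bar.
C: 3/2 = 1.5 chords/bar.
D: 4/1 = 4 chords/bar.
E: 4/4 = 1 chord/bar.
Slowest is E at 1 chords/bar.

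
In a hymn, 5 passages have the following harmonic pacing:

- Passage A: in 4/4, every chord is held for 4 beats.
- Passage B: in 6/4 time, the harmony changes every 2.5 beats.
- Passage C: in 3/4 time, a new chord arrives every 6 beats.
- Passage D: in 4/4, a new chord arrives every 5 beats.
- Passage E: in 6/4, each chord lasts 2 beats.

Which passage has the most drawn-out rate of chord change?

Passage C

A: 4 beats/bar ÷ 4 beats/chord = 1 chord/bar.
B: 6 beats/bar ÷ 2.5 beats/chord = 2.4 chords/bar.
C: 3 beats/bar ÷ 6 beats/chord = 0.5 chords/bar.
D: 4 beats/bar ÷ 5 beats/chord = 0.8 chords/bar.
E: 6 beats/bar ÷ 2 beats/chord = 3 chords/bar.
Slowest is C at 0.5 chords/bar.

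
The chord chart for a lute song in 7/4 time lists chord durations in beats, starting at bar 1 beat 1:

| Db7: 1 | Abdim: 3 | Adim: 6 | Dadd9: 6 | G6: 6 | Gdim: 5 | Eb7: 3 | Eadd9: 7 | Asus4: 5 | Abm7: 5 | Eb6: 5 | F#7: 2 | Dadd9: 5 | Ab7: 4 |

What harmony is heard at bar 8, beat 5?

F#7

Beat 5 of bar 8 is beat (8−1)×7 + 5 = 54 overall.
Running totals: Db7 ends at 1, Abdim ends at 4, Adim ends at 10, Dadd9 ends at 16, G6 ends at 22, Gdim ends at 27, Eb7 ends at 30, Eadd9 ends at 37, Asus4 ends at 42, Abm7 ends at 47, Eb6 ends at 52, F#7 ends at 54.
Beat 54 falls within F#7.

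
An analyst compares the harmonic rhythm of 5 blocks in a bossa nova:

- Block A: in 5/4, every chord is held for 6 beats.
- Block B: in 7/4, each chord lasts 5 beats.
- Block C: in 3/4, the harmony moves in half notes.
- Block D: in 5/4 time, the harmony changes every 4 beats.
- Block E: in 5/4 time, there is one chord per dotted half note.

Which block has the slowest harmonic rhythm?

A: 5 beats/bar ÷ 6 beats/chord = 5/6 chords/bar.
B: 7 beats/bar ÷ 5 beats/chord = 1.4 chords/bar.
C: 3 beats/bar ÷ 2 beats/chord = 1.5 chords/bar.
D: 5 beats/bar ÷ 4 beats/chord = 1.25 chords/bar.
E: 5 beats/bar ÷ 3 beats/chord = 5/3 chords/bar.
Slowest is A at 5/6 chords/bar.

Block A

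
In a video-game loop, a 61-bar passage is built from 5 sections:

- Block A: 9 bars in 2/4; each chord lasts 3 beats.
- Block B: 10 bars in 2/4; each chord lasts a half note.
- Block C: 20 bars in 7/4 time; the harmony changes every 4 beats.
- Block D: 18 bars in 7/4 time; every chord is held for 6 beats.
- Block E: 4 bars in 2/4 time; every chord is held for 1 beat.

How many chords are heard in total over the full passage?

A: 9·2 = 18 beats, 18/3 = 6 chords.
B: 10·2 = 20 beats, 20/2 = 10 chords.
C: 20·7 = 140 beats, 140/4 = 35 chords.
D: 18·7 = 126 beats, 126/6 = 21 chords.
E: 4·2 = 8 beats, 8/1 = 8 chords.
Total: 6 + 10 + 35 + 21 + 8 = 80.

80 chords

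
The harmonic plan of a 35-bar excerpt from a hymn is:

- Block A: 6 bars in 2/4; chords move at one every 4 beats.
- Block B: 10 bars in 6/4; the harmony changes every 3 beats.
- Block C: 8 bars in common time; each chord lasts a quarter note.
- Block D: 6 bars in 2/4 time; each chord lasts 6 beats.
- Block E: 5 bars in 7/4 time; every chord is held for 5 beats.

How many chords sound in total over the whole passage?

A has 12 beats and chords last 4 each, so 3 chords.
B has 60 beats and chords last 3 each, so 20 chords.
C has 32 beats and chords last 1 each, so 32 chords.
D has 12 beats and chords last 6 each, so 2 chords.
E has 35 beats and chords last 5 each, so 7 chords.
Total: 3 + 20 + 32 + 2 + 7 = 64.

64 chords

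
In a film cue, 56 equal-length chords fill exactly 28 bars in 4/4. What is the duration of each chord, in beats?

2 beats

28 bars × 4 beats/bar = 112 beats total.
112 beats ÷ 56 chords = 2 beats per chord.
(That is a half note.)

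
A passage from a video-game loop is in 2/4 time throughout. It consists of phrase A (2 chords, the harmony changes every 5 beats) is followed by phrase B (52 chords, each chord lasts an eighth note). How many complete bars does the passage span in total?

A: 2 × 5 = 10 beats = 5 bars.
B: 52 × 0.5 = 26 beats = 13 bars.
Total: 5 + 13 = 18 bars.

18 bars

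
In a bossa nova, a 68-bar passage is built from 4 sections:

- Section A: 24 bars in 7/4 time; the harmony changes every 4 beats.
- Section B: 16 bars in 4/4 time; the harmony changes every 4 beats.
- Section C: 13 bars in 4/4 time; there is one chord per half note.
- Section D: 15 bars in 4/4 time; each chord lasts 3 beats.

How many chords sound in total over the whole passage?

104 chords

A: 24 bars × 7 beats = 168 beats; 4 beats/chord → 42 chords.
B: 16 bars × 4 beats = 64 beats; 4 beats/chord → 16 chords.
C: 13 bars × 4 beats = 52 beats; 2 beats/chord → 26 chords.
D: 15 bars × 4 beats = 60 beats; 3 beats/chord → 20 chords.
Total: 42 + 16 + 26 + 20 = 104.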